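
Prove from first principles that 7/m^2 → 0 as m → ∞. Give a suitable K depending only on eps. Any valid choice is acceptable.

K = (7/eps)^{1/2}

Suppose eps > 0. For m ≥ 1, |7/m^2 − 0| = 7/m^2.
7/m^2 < eps ⇔ m^2 > 7/eps ⇔ m > (7/eps)^{1/2}.
Take K = (7/eps)^{1/2}. Then m > K implies 7/m^2 < eps.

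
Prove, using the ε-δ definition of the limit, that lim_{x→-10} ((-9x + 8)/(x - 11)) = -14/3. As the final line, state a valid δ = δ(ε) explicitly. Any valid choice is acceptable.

δ = min(21/2, (63/26)ε)

Fix ε > 0. We want δ > 0 with 0 < |x + 10| < δ ⇒ |(-9x + 8)/(x - 11) + 14/3| < ε.
Combining over a common denominator, (-9x + 8)/(x - 11) + 14/3 = [(-9x + 8)·(-21) − 98·(x - 11)] / [(-21)·(x - 11)] = 91(x + 10) / ((-21)(x - 11)).
So |(-9x + 8)/(x - 11) + 14/3| = 91|x + 10| / (21·|x − 11|).
Restrict δ ≤ 21/2. Then |x + 10| < 21/2 gives |x − 11| = |(x + 10) + (-21)| ≥ 21 − 21/2 = 21/2.
Hence |(-9x + 8)/(x - 11) + 14/3| < 91|x + 10|/(21·(21/2)) = (26/63)|x + 10|, which is < ε once |x + 10| < (63/26)ε.
Take δ = min(21/2, (63/26)ε). Then 0 < |x + 10| < δ forces both bounds, so |(-9x + 8)/(x - 11) + 14/3| < ε.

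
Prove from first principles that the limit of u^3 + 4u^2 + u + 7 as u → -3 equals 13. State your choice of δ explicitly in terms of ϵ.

δ = min(1, ϵ/22)

Let ϵ > 0 be given. We want δ > 0 such that 0 < |u + 3| < δ implies |(u^3 + 4u^2 + u + 7) − 13| < ϵ.
(u^3 + 4u^2 + u + 7) − 13 = u^3 + 4u^2 + u - 6 = (u + 3)(u^2 + u - 2).
So |(u^3 + 4u^2 + u + 7) − 13| = |u + 3|·|u^2 + u - 2|.
Require δ ≤ 1. Then |u + 3| < 1 gives |u| < 4, and by the triangle inequality |u^2 + u - 2| ≤ 4^2 + 4 + 2 = 22.
Hence |(u^3 + 4u^2 + u + 7) − 13| ≤ 22|u + 3| < ϵ provided |u + 3| < ϵ/22.
Take δ = min(1, ϵ/22). Then 0 < |u + 3| < δ gives both |u + 3| < 1 and |u + 3| < ϵ/22, so |(u^3 + 4u^2 + u + 7) − 13| < ϵ.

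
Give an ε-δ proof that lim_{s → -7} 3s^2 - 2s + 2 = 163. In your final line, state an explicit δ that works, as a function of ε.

Let ε > 0. We want δ > 0 such that 0 < |s + 7| < δ implies |(3s^2 - 2s + 2) − 163| < ε.
(3s^2 - 2s + 2) − 163 = 3s^2 - 2s - 161 = (s + 7)(3s - 23).
So |(3s^2 - 2s + 2) − 163| = |s + 7|·|3s - 23|.
Require δ ≤ 1. Then |s + 7| < 1 gives |s| < 8, and by the triangle inequality |3s - 23| ≤ 3·8 + 23 = 47.
Hence |(3s^2 - 2s + 2) − 163| ≤ 47|s + 7| < ε provided |s + 7| < ε/47.
Choosing δ = min(1, ε/47) ensures both conditions, hence |(3s^2 - 2s + 2) − 163| < ε.

δ = min(1, ε/47)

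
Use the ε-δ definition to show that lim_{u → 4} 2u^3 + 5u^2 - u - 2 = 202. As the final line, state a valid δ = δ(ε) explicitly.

Suppose ε > 0. We want δ > 0 such that 0 < |u − 4| < δ implies |(2u^3 + 5u^2 - u - 2) − 202| < ε.
(2u^3 + 5u^2 - u - 2) − 202 = 2u^3 + 5u^2 - u - 204 = (u − 4)(2u^2 + 13u + 51).
So |(2u^3 + 5u^2 - u - 2) − 202| = |u − 4|·|2u^2 + 13u + 51|.
Require δ ≤ 2. Then |u − 4| < 2 gives |u| < 6, and by the triangle inequality |2u^2 + 13u + 51| ≤ 2·6^2 + 13·6 + 51 = 201.
Hence |(2u^3 + 5u^2 - u - 2) − 202| ≤ 201|u − 4| < ε provided |u − 4| < ε/201.
Take δ = min(2, ε/201). Then 0 < |u − 4| < δ gives both |u − 4| < 2 and |u − 4| < ε/201, so |(2u^3 + 5u^2 - u - 2) − 202| < ε.

δ = min(2, ε/201)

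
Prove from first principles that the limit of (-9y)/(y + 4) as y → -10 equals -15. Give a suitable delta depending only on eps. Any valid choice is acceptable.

Fix eps > 0. We want delta > 0 with 0 < |y + 10| < delta ⇒ |(-9y)/(y + 4) + 15| < eps.
Combining over a common denominator, (-9y)/(y + 4) + 15 = [(-9y)·(-6) − 90·(y + 4)] / [(-6)·(y + 4)] = -36(y + 10) / ((-6)(y + 4)).
So |(-9y)/(y + 4) + 15| = 36|y + 10| / (6·|y + 4|).
Require delta ≤ 3, so |y + 4| ≥ |-6| − |y + 10| > 6 − 3 = 3.
Hence |(-9y)/(y + 4) + 15| < 36|y + 10|/(6·3) = 2|y + 10|, which is < eps once |y + 10| < (1/2)eps.
Take delta = min(3, (1/2)eps). Then 0 < |y + 10| < delta forces both bounds, so |(-9y)/(y + 4) + 15| < eps.

delta = min(3, (1/2)eps)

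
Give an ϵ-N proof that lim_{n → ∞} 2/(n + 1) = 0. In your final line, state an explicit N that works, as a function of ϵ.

Let ϵ > 0. For n ≥ 1, |2/(n + 1) − 0| = 2/(n + 1) ≤ 2/n.
We need 2/n < ϵ, i.e. n > 2/ϵ.
Take N = 2/ϵ. If n > N then |2/(n + 1)| ≤ 2/n < ϵ.

N = 2/ϵ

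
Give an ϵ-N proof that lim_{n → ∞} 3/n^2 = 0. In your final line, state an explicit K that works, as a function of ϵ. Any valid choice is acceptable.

Suppose ϵ > 0. For n ≥ 1, |3/n^2 − 0| = 3/n^2.
3/n^2 < ϵ ⇔ n^2 > 3/ϵ ⇔ n > (3/ϵ)^{1/2}.
Take K = (3/ϵ)^{1/2}. Then n > K implies 3/n^2 < ϵ.

K = (3/ϵ)^{1/2}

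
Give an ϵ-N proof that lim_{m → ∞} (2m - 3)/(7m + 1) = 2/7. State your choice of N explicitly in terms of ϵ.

N = (23/49)/ϵ

Let ϵ > 0 be given. For m ≥ 1, |(2m - 3)/(7m + 1) − (2/7)| = |-23|/(7(7m + 1)) = 23/(7(7m + 1)).
Since 7m + 1 ≥ 7m for m ≥ 1, this is ≤ 23/(7·7m) = (23/49)/m.
So |(2m - 3)/(7m + 1) − (2/7)| < ϵ whenever m > (23/49)/ϵ.
Take N = (23/49)/ϵ. If m > N then |(2m - 3)/(7m + 1) − (2/7)| ≤ (23/49)/m < ϵ.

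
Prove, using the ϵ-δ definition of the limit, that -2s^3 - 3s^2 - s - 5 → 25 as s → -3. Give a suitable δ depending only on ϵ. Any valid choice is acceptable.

δ = min(1, ϵ/54)

Let ϵ > 0. We want δ > 0 such that 0 < |s + 3| < δ implies |(-2s^3 - 3s^2 - s - 5) − 25| < ϵ.
(-2s^3 - 3s^2 - s - 5) − 25 = -2s^3 - 3s^2 - s - 30 = (s + 3)(-2s^2 + 3s - 10).
So |(-2s^3 - 3s^2 - s - 5) − 25| = |s + 3|·|-2s^2 + 3s - 10|.
Require δ ≤ 1. Then |s + 3| < 1 gives |s| < 4, and by the triangle inequality |-2s^2 + 3s - 10| ≤ 2·4^2 + 3·4 + 10 = 54.
Hence |(-2s^3 - 3s^2 - s - 5) − 25| ≤ 54|s + 3| < ϵ provided |s + 3| < ϵ/54.
Choosing δ = min(1, ϵ/54) ensures both conditions, hence |(-2s^3 - 3s^2 - s - 5) − 25| < ϵ.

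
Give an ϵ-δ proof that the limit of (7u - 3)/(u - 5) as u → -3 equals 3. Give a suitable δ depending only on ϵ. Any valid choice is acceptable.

Suppose ϵ > 0. We want δ > 0 with 0 < |u + 3| < δ ⇒ |(7u - 3)/(u - 5) − 3| < ϵ.
Combining over a common denominator, (7u - 3)/(u - 5) − 3 = [(7u - 3)·(-8) − (-24)·(u - 5)] / [(-8)·(u - 5)] = -32(u + 3) / ((-8)(u - 5)).
So |(7u - 3)/(u - 5) − 3| = 32|u + 3| / (8·|u − 5|).
Restrict δ ≤ 4. Then |u + 3| < 4 gives |u − 5| = |(u + 3) + (-8)| ≥ 8 − 4 = 4.
Hence |(7u - 3)/(u - 5) − 3| < 32|u + 3|/(8·4) = |u + 3|, which is < ϵ once |u + 3| < ϵ.
Take δ = min(4, ϵ). Then 0 < |u + 3| < δ forces both bounds, so |(7u - 3)/(u - 5) − 3| < ϵ.

δ = min(4, ϵ)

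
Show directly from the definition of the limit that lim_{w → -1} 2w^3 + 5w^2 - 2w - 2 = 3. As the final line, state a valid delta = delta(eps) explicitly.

Let eps > 0. We want delta > 0 such that 0 < |w + 1| < delta implies |(2w^3 + 5w^2 - 2w - 2) − 3| < eps.
(2w^3 + 5w^2 - 2w - 2) − 3 = 2w^3 + 5w^2 - 2w - 5 = (w + 1)(2w^2 + 3w - 5).
So |(2w^3 + 5w^2 - 2w - 2) − 3| = |w + 1|·|2w^2 + 3w - 5|.
Require delta ≤ 1. Then |w + 1| < 1 gives |w| < 2, and by the triangle inequality |2w^2 + 3w - 5| ≤ 2·2^2 + 3·2 + 5 = 19.
Hence |(2w^3 + 5w^2 - 2w - 2) − 3| ≤ 19|w + 1| < eps provided |w + 1| < eps/19.
Take delta = min(1, eps/19). Then 0 < |w + 1| < delta gives both |w + 1| < 1 and |w + 1| < eps/19, so |(2w^3 + 5w^2 - 2w - 2) − 3| < eps.

delta = min(1, eps/19)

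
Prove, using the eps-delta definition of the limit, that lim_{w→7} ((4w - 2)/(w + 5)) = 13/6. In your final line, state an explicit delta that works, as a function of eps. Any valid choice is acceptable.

delta = min(6, (36/11)eps)

Suppose eps > 0. We want delta > 0 with 0 < |w − 7| < delta ⇒ |(4w - 2)/(w + 5) − (13/6)| < eps.
Combining over a common denominator, (4w - 2)/(w + 5) − (13/6) = [(4w - 2)·12 − 26·(w + 5)] / [12·(w + 5)] = 22(w − 7) / (12(w + 5)).
So |(4w - 2)/(w + 5) − (13/6)| = 22|w − 7| / (12·|w + 5|).
Restrict delta ≤ 6. Then |w − 7| < 6 gives |w + 5| = |(w − 7) + 12| ≥ 12 − 6 = 6.
Hence |(4w - 2)/(w + 5) − (13/6)| < 22|w − 7|/(12·6) = (11/36)|w − 7|, which is < eps once |w − 7| < (36/11)eps.
Take delta = min(6, (36/11)eps). Then 0 < |w − 7| < delta forces both bounds, so |(4w - 2)/(w + 5) − (13/6)| < eps.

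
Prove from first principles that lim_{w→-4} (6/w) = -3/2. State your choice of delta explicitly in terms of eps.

Fix eps > 0. We seek delta > 0 such that 0 < |w + 4| < delta implies |6/w + 3/2| < eps.
|6/w + 3/2| = 6·|-4 − w|/(4·|w|) = 6|w + 4|/(4|w|).
Restrict delta ≤ 2. Then |w + 4| < 2 gives |w| > 2, so 4|w| > 8.
Then |6/w + 3/2| < 6|w + 4|/8, which is < eps when |w + 4| < (4/3)eps.
Take delta = min(2, (4/3)eps). Then 0 < |w + 4| < delta gives both |w + 4| < 2 and |w + 4| < (4/3)eps, so |6/w + 3/2| < eps.

delta = min(2, (4/3)eps)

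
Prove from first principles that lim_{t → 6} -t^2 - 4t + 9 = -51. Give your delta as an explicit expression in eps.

Let eps > 0. We want delta > 0 such that 0 < |t − 6| < delta implies |(-t^2 - 4t + 9) + 51| < eps.
(-t^2 - 4t + 9) + 51 = -t^2 - 4t + 60 = (t − 6)(-t - 10).
So |(-t^2 - 4t + 9) + 51| = |t − 6|·|-t - 10|.
Require delta ≤ 1. Then |t − 6| < 1 gives |t| < 7, and by the triangle inequality |-t - 10| ≤ 7 + 10 = 17.
Hence |(-t^2 - 4t + 9) + 51| ≤ 17|t − 6| < eps provided |t − 6| < eps/17.
Take delta = min(1, eps/17). Then 0 < |t − 6| < delta gives both |t − 6| < 1 and |t − 6| < eps/17, so |(-t^2 - 4t + 9) + 51| < eps.

delta = min(1, eps/17)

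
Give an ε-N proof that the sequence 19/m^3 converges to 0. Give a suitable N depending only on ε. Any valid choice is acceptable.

Let ε > 0 be given. For m ≥ 1, |19/m^3 − 0| = 19/m^3.
19/m^3 < ε ⇔ m^3 > 19/ε ⇔ m > (19/ε)^{1/3}.
Take N = (19/ε)^{1/3}. Then m > N implies 19/m^3 < ε.

N = (19/ε)^{1/3}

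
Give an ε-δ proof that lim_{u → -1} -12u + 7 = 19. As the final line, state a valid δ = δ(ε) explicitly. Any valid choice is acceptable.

δ = ε/12

Let ε > 0. We need δ > 0 so that 0 < |u + 1| < δ implies |(-12u + 7) − 19| < ε.
|(-12u + 7) − 19| = |-12u - 12| = 12|u + 1|.
Thus it suffices that |u + 1| < ε/12.
Take δ = ε/12. If 0 < |u + 1| < δ then |(-12u + 7) − 19| = 12|u + 1| < 12·(ε/12) = ε.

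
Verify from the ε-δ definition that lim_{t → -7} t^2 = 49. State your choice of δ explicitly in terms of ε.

δ = min(2, ε/16)

Fix ε > 0. We seek δ > 0 with 0 < |t + 7| < δ ⇒ |t^2 − 49| < ε.
Factor: t^2 − 49 = (t + 7)(t - 7), so |t^2 − 49| = |t + 7|·|t - 7|.
Impose δ ≤ 2 so that |t| < 9; then |t - 7| ≤ 16.
Hence |t^2 − 49| ≤ 16|t + 7|, which is < ε once |t + 7| < ε/16.
Take δ = min(2, ε/16). If 0 < |t + 7| < δ then both bounds hold and |t^2 − 49| ≤ 16|t + 7| < 16·(ε/16) = ε.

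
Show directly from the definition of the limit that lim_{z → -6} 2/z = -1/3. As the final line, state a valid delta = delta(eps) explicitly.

Suppose eps > 0. We seek delta > 0 such that 0 < |z + 6| < delta implies |2/z + 1/3| < eps.
|2/z + 1/3| = 2·|-6 − z|/(6·|z|) = 2|z + 6|/(6|z|).
Require delta ≤ 3 so that |z| > 6 − 3 = 3, hence 6|z| > 18.
Then |2/z + 1/3| < 2|z + 6|/18, which is < eps when |z + 6| < 9eps.
Take delta = min(3, 9eps). Then 0 < |z + 6| < delta gives both |z + 6| < 3 and |z + 6| < 9eps, so |2/z + 1/3| < eps.

delta = min(3, 9eps)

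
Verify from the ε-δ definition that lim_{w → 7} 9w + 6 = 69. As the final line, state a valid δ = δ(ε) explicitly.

δ = ε/9

Let ε > 0. We need δ > 0 so that 0 < |w − 7| < δ implies |(9w + 6) − 69| < ε.
Since (9w + 6) − 69 = 9(w − 7), we have |(9w + 6) − 69| = 9|w − 7|.
So 9|w − 7| < ε exactly when |w − 7| < ε/9.
Choosing δ = ε/9 gives |(9w + 6) − 69| = 9|w − 7| < ε whenever |w − 7| < δ.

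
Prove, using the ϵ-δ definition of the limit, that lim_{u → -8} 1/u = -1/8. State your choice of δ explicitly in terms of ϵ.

Fix ϵ > 0. We seek δ > 0 such that 0 < |u + 8| < δ implies |1/u + 1/8| < ϵ.
|1/u + 1/8| = |-8 − u|/(8·|u|) = |u + 8|/(8|u|).
Restrict δ ≤ 4. Then |u + 8| < 4 gives |u| > 4, so 8|u| > 32.
Then |1/u + 1/8| < |u + 8|/32, which is < ϵ when |u + 8| < 32ϵ.
Take δ = min(4, 32ϵ). Then 0 < |u + 8| < δ gives both |u + 8| < 4 and |u + 8| < 32ϵ, so |1/u + 1/8| < ϵ.

δ = min(4, 32ϵ)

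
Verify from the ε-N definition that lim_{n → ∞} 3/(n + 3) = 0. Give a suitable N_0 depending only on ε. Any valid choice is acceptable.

N_0 = 3/ε

Suppose ε > 0. For n ≥ 1, |3/(n + 3) − 0| = 3/(n + 3) ≤ 3/n.
We need 3/n < ε, i.e. n > 3/ε.
Take N_0 = 3/ε. If n > N_0 then |3/(n + 3)| ≤ 3/n < ε.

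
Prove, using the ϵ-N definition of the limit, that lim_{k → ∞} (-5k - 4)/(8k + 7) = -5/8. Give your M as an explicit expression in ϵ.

Suppose ϵ > 0. For k ≥ 1, |(-5k - 4)/(8k + 7) + 5/8| = |3|/(8(8k + 7)) = 3/(8(8k + 7)).
Since 8k + 7 ≥ 8k for k ≥ 1, this is ≤ 3/(8·8k) = (3/64)/k.
So |(-5k - 4)/(8k + 7) + 5/8| < ϵ whenever k > (3/64)/ϵ.
Take M = (3/64)/ϵ. If k > M then |(-5k - 4)/(8k + 7) + 5/8| ≤ (3/64)/k < ϵ.

M = (3/64)/ϵ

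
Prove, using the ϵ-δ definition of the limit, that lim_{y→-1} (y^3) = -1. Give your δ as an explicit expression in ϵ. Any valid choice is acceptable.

Fix ϵ > 0. We seek δ > 0 with 0 < |y + 1| < δ ⇒ |y^3 + 1| < ϵ.
Factor: y^3 + 1 = (y + 1)(y^2 - y + 1), so |y^3 + 1| = |y + 1|·|y^2 - y + 1|.
Impose δ ≤ 1 so that |y| < 2; then |y^2 - y + 1| ≤ 7.
Hence |y^3 + 1| ≤ 7|y + 1|, which is < ϵ once |y + 1| < ϵ/7.
Take δ = min(1, ϵ/7). If 0 < |y + 1| < δ then both bounds hold and |y^3 + 1| ≤ 7|y + 1| < 7·(ϵ/7) = ϵ.

δ = min(1, ϵ/7)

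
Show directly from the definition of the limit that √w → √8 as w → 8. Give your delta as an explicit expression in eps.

Let eps > 0. We want delta > 0 such that 0 < |w − 8| < delta implies |√w − √8| < eps.
Rationalise: √w − √8 = (w − 8)/(√w + √8), so |√w − √8| = |w − 8|/(√w + √8).
Restrict delta ≤ 8 so that |w − 8| < 8 forces w > 0, and then √w + √8 > √8.
Hence |√w − √8| < |w − 8|/√8, which is < eps once |w − 8| < √8·eps.
Take delta = min(8, √8·eps). If 0 < |w − 8| < delta then w > 0 and |√w − √8| < |w − 8|/√8 < eps.

delta = min(8, √8·eps)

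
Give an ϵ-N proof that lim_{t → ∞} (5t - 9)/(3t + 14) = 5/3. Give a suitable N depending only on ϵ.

Let ϵ > 0. We seek N > 0 such that t > N implies |(5t - 9)/(3t + 14) − (5/3)| < ϵ.
(5t - 9)/(3t + 14) − (5/3) = (3(5t - 9) − 5(3t + 14)) / (3(3t + 14)) = -97/(3(3t + 14)).
For t > 0 we have 3t + 14 > 3t, so |(5t - 9)/(3t + 14) − (5/3)| = 97/(3(3t + 14)) < 97/(3·3t) = (97/9)/t.
Thus |(5t - 9)/(3t + 14) − (5/3)| < ϵ whenever t > (97/9)/ϵ.
Take N = (97/9)/ϵ. If t > N then |(5t - 9)/(3t + 14) − (5/3)| < (97/9)/t < ϵ.

N = (97/9)/ϵ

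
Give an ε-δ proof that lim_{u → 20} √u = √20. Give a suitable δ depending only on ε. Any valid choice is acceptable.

δ = min(20, √20·ε)

Suppose ε > 0. We want δ > 0 such that 0 < |u − 20| < δ implies |√u − √20| < ε.
Multiplying by the conjugate, |√u − √20| = |u − 20|/(√u + √20).
Restrict δ ≤ 20 so that |u − 20| < 20 forces u > 0, and then √u + √20 > √20.
Hence |√u − √20| < |u − 20|/√20, which is < ε once |u − 20| < √20·ε.
Take δ = min(20, √20·ε). If 0 < |u − 20| < δ then u > 0 and |√u − √20| < |u − 20|/√20 < ε.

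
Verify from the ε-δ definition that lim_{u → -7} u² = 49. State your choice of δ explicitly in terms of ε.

δ = min(2, ε/16)

Fix ε > 0. We seek δ > 0 with 0 < |u + 7| < δ ⇒ |u² − 49| < ε.
Factor: u² − 49 = (u + 7)(u - 7), so |u² − 49| = |u + 7|·|u - 7|.
Restrict δ ≤ 2. Then |u + 7| < 2 gives |u| < 9, so by the triangle inequality |u - 7| ≤ 9 + 7 = 16.
Hence |u² − 49| ≤ 16|u + 7|, which is < ε once |u + 7| < ε/16.
Take δ = min(2, ε/16). If 0 < |u + 7| < δ then both bounds hold and |u² − 49| ≤ 16|u + 7| < 16·(ε/16) = ε.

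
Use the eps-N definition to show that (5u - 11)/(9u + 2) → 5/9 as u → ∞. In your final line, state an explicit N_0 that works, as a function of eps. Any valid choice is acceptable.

Let eps > 0 be given. We seek N_0 > 0 such that u > N_0 implies |(5u - 11)/(9u + 2) − (5/9)| < eps.
(5u - 11)/(9u + 2) − (5/9) = (9(5u - 11) − 5(9u + 2)) / (9(9u + 2)) = -109/(9(9u + 2)).
For u > 0 we have 9u + 2 > 9u, so |(5u - 11)/(9u + 2) − (5/9)| = 109/(9(9u + 2)) < 109/(9·9u) = (109/81)/u.
Thus |(5u - 11)/(9u + 2) − (5/9)| < eps whenever u > (109/81)/eps.
Take N_0 = (109/81)/eps. If u > N_0 then |(5u - 11)/(9u + 2) − (5/9)| < (109/81)/u < eps.

N_0 = (109/81)/eps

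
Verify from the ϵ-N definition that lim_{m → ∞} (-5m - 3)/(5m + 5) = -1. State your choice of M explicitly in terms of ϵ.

M = (2/5)/ϵ

Let ϵ > 0 be given. For m ≥ 1, |(-5m - 3)/(5m + 5) + 1| = |10|/(5(5m + 5)) = 10/(5(5m + 5)).
Since 5m + 5 ≥ 5m for m ≥ 1, this is ≤ 10/(5·5m) = (2/5)/m.
So |(-5m - 3)/(5m + 5) + 1| < ϵ whenever m > (2/5)/ϵ.
Take M = (2/5)/ϵ. If m > M then |(-5m - 3)/(5m + 5) + 1| ≤ (2/5)/m < ϵ.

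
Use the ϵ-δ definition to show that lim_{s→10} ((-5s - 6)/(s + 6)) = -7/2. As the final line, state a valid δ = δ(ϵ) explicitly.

δ = min(8, (16/3)ϵ)

Fix ϵ > 0. We want δ > 0 with 0 < |s − 10| < δ ⇒ |(-5s - 6)/(s + 6) + 7/2| < ϵ.
Combining over a common denominator, (-5s - 6)/(s + 6) + 7/2 = [(-5s - 6)·16 − (-56)·(s + 6)] / [16·(s + 6)] = -24(s − 10) / (16(s + 6)).
So |(-5s - 6)/(s + 6) + 7/2| = 24|s − 10| / (16·|s + 6|).
Restrict δ ≤ 8. Then |s − 10| < 8 gives |s + 6| = |(s − 10) + 16| ≥ 16 − 8 = 8.
Hence |(-5s - 6)/(s + 6) + 7/2| < 24|s − 10|/(16·8) = (3/16)|s − 10|, which is < ϵ once |s − 10| < (16/3)ϵ.
Take δ = min(8, (16/3)ϵ). Then 0 < |s − 10| < δ forces both bounds, so |(-5s - 6)/(s + 6) + 7/2| < ϵ.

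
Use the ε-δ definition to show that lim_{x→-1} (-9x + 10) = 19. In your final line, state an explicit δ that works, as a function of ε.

δ = ε/9

Fix ε > 0. We need δ > 0 so that 0 < |x + 1| < δ implies |(-9x + 10) − 19| < ε.
Since (-9x + 10) − 19 = -9(x + 1), we have |(-9x + 10) − 19| = 9|x + 1|.
Thus it suffices that |x + 1| < ε/9.
Choosing δ = ε/9 gives |(-9x + 10) − 19| = 9|x + 1| < ε whenever |x + 1| < δ.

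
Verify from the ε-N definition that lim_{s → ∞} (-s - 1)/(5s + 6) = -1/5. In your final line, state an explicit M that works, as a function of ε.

Suppose ε > 0. We seek M > 0 such that s > M implies |(-s - 1)/(5s + 6) + 1/5| < ε.
(-s - 1)/(5s + 6) + 1/5 = (5(-s - 1) − (-1)(5s + 6)) / (5(5s + 6)) = 1/(5(5s + 6)).
For s > 0 we have 5s + 6 > 5s, so |(-s - 1)/(5s + 6) + 1/5| = 1/(5(5s + 6)) < 1/(5·5s) = (1/25)/s.
Thus |(-s - 1)/(5s + 6) + 1/5| < ε whenever s > (1/25)/ε.
Take M = (1/25)/ε. If s > M then |(-s - 1)/(5s + 6) + 1/5| < (1/25)/s < ε.

M = (1/25)/ε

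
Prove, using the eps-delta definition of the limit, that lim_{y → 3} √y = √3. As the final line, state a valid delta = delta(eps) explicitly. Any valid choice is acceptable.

delta = min(3, √3·eps)

Suppose eps > 0. We want delta > 0 such that 0 < |y − 3| < delta implies |√y − √3| < eps.
Rationalise: √y − √3 = (y − 3)/(√y + √3), so |√y − √3| = |y − 3|/(√y + √3).
Restrict delta ≤ 3 so that |y − 3| < 3 forces y > 0, and then √y + √3 > √3.
Hence |√y − √3| < |y − 3|/√3, which is < eps once |y − 3| < √3·eps.
Take delta = min(3, √3·eps). If 0 < |y − 3| < delta then y > 0 and |√y − √3| < |y − 3|/√3 < eps.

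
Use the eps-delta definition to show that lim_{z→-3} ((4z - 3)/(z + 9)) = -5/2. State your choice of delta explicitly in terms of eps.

Suppose eps > 0. We want delta > 0 with 0 < |z + 3| < delta ⇒ |(4z - 3)/(z + 9) + 5/2| < eps.
Combining over a common denominator, (4z - 3)/(z + 9) + 5/2 = [(4z - 3)·6 − (-15)·(z + 9)] / [6·(z + 9)] = 39(z + 3) / (6(z + 9)).
So |(4z - 3)/(z + 9) + 5/2| = 39|z + 3| / (6·|z + 9|).
Require delta ≤ 3, so |z + 9| ≥ |6| − |z + 3| > 6 − 3 = 3.
Hence |(4z - 3)/(z + 9) + 5/2| < 39|z + 3|/(6·3) = (13/6)|z + 3|, which is < eps once |z + 3| < (6/13)eps.
Take delta = min(3, (6/13)eps). Then 0 < |z + 3| < delta forces both bounds, so |(4z - 3)/(z + 9) + 5/2| < eps.

delta = min(3, (6/13)eps)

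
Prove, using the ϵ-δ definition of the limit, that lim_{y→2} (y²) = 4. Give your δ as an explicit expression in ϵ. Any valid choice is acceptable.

δ = min(1, ϵ/5)

Let ϵ > 0 be given. We seek δ > 0 with 0 < |y − 2| < δ ⇒ |y² − 4| < ϵ.
Factor: y² − 4 = (y − 2)(y + 2), so |y² − 4| = |y − 2|·|y + 2|.
Restrict δ ≤ 1. Then |y − 2| < 1 gives |y| < 3, so by the triangle inequality |y + 2| ≤ 3 + 2 = 5.
Hence |y² − 4| ≤ 5|y − 2|, which is < ϵ once |y − 2| < ϵ/5.
Take δ = min(1, ϵ/5). If 0 < |y − 2| < δ then both bounds hold and |y² − 4| ≤ 5|y − 2| < 5·(ϵ/5) = ϵ.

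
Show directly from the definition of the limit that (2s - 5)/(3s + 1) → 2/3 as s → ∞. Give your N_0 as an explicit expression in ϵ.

N_0 = (17/9)/ϵ

Let ϵ > 0. We seek N_0 > 0 such that s > N_0 implies |(2s - 5)/(3s + 1) − (2/3)| < ϵ.
(2s - 5)/(3s + 1) − (2/3) = (3(2s - 5) − 2(3s + 1)) / (3(3s + 1)) = -17/(3(3s + 1)).
For s > 0 we have 3s + 1 > 3s, so |(2s - 5)/(3s + 1) − (2/3)| = 17/(3(3s + 1)) < 17/(3·3s) = (17/9)/s.
Thus |(2s - 5)/(3s + 1) − (2/3)| < ϵ whenever s > (17/9)/ϵ.
Take N_0 = (17/9)/ϵ. If s > N_0 then |(2s - 5)/(3s + 1) − (2/3)| < (17/9)/s < ϵ.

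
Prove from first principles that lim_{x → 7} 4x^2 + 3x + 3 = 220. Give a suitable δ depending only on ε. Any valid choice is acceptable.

Let ε > 0 be given. We want δ > 0 such that 0 < |x − 7| < δ implies |(4x^2 + 3x + 3) − 220| < ε.
(4x^2 + 3x + 3) − 220 = 4x^2 + 3x - 217 = (x − 7)(4x + 31).
So |(4x^2 + 3x + 3) − 220| = |x − 7|·|4x + 31|.
Require δ ≤ 2. Then |x − 7| < 2 gives |x| < 9, and by the triangle inequality |4x + 31| ≤ 4·9 + 31 = 67.
Hence |(4x^2 + 3x + 3) − 220| ≤ 67|x − 7| < ε provided |x − 7| < ε/67.
Choosing δ = min(2, ε/67) ensures both conditions, hence |(4x^2 + 3x + 3) − 220| < ε.

δ = min(2, ε/67)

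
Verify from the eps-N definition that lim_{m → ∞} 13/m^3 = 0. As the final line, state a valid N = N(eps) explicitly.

N = (13/eps)^{1/3}

Suppose eps > 0. For m ≥ 1, |13/m^3 − 0| = 13/m^3.
13/m^3 < eps ⇔ m^3 > 13/eps ⇔ m > (13/eps)^{1/3}.
Take N = (13/eps)^{1/3}. Then m > N implies 13/m^3 < eps.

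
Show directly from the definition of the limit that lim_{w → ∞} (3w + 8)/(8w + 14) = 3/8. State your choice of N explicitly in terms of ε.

Let ε > 0. We seek N > 0 such that w > N implies |(3w + 8)/(8w + 14) − (3/8)| < ε.
(3w + 8)/(8w + 14) − (3/8) = (8(3w + 8) − 3(8w + 14)) / (8(8w + 14)) = 22/(8(8w + 14)).
For w > 0 we have 8w + 14 > 8w, so |(3w + 8)/(8w + 14) − (3/8)| = 22/(8(8w + 14)) < 22/(8·8w) = (11/32)/w.
Thus |(3w + 8)/(8w + 14) − (3/8)| < ε whenever w > (11/32)/ε.
Take N = (11/32)/ε. If w > N then |(3w + 8)/(8w + 14) − (3/8)| < (11/32)/w < ε.

N = (11/32)/ε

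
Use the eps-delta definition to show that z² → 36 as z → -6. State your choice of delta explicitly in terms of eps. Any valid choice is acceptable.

Fix eps > 0. We seek delta > 0 with 0 < |z + 6| < delta ⇒ |z² − 36| < eps.
Factor: z² − 36 = (z + 6)(z - 6), so |z² − 36| = |z + 6|·|z - 6|.
Impose delta ≤ 2 so that |z| < 8; then |z - 6| ≤ 14.
Hence |z² − 36| ≤ 14|z + 6|, which is < eps once |z + 6| < eps/14.
Take delta = min(2, eps/14). If 0 < |z + 6| < delta then both bounds hold and |z² − 36| ≤ 14|z + 6| < 14·(eps/14) = eps.

delta = min(2, eps/14)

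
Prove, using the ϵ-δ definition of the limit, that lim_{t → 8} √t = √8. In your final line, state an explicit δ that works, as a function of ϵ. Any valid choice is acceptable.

Fix ϵ > 0. We want δ > 0 such that 0 < |t − 8| < δ implies |√t − √8| < ϵ.
Rationalise: √t − √8 = (t − 8)/(√t + √8), so |√t − √8| = |t − 8|/(√t + √8).
Restrict δ ≤ 8 so that |t − 8| < 8 forces t > 0, and then √t + √8 > √8.
Hence |√t − √8| < |t − 8|/√8, which is < ϵ once |t − 8| < √8·ϵ.
Take δ = min(8, √8·ϵ). If 0 < |t − 8| < δ then t > 0 and |√t − √8| < |t − 8|/√8 < ϵ.

δ = min(8, √8·ϵ)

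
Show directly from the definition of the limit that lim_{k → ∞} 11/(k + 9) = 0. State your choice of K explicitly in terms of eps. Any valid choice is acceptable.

K = 11/eps

Let eps > 0. For k ≥ 1, |11/(k + 9) − 0| = 11/(k + 9) ≤ 11/k.
We need 11/k < eps, i.e. k > 11/eps.
Take K = 11/eps. If k > K then |11/(k + 9)| ≤ 11/k < eps.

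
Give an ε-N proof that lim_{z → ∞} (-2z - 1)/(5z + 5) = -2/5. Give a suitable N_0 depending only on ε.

Let ε > 0 be given. We seek N_0 > 0 such that z > N_0 implies |(-2z - 1)/(5z + 5) + 2/5| < ε.
(-2z - 1)/(5z + 5) + 2/5 = (5(-2z - 1) − (-2)(5z + 5)) / (5(5z + 5)) = 5/(5(5z + 5)).
For z > 0 we have 5z + 5 > 5z, so |(-2z - 1)/(5z + 5) + 2/5| = 5/(5(5z + 5)) < 5/(5·5z) = (1/5)/z.
Thus |(-2z - 1)/(5z + 5) + 2/5| < ε whenever z > (1/5)/ε.
Take N_0 = (1/5)/ε. If z > N_0 then |(-2z - 1)/(5z + 5) + 2/5| < (1/5)/z < ε.

N_0 = (1/5)/ε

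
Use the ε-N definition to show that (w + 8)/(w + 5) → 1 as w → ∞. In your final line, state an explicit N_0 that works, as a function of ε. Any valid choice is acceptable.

Suppose ε > 0. We seek N_0 > 0 such that w > N_0 implies |(w + 8)/(w + 5) − 1| < ε.
(w + 8)/(w + 5) − 1 = ((w + 8) − (w + 5)) / ((w + 5)) = 3/((w + 5)).
For w > 0 we have w + 5 > w, so |(w + 8)/(w + 5) − 1| = 3/((w + 5)) < 3/(w) = 3/w.
Thus |(w + 8)/(w + 5) − 1| < ε whenever w > 3/ε.
Take N_0 = 3/ε. If w > N_0 then |(w + 8)/(w + 5) − 1| < 3/w < ε.

N_0 = 3/ε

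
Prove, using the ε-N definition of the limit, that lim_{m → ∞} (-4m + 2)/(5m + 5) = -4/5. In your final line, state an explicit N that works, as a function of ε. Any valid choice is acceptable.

Fix ε > 0. For m ≥ 1, |(-4m + 2)/(5m + 5) + 4/5| = |30|/(5(5m + 5)) = 30/(5(5m + 5)).
Since 5m + 5 ≥ 5m for m ≥ 1, this is ≤ 30/(5·5m) = (6/5)/m.
So |(-4m + 2)/(5m + 5) + 4/5| < ε whenever m > (6/5)/ε.
Take N = (6/5)/ε. If m > N then |(-4m + 2)/(5m + 5) + 4/5| ≤ (6/5)/m < ε.

N = (6/5)/ε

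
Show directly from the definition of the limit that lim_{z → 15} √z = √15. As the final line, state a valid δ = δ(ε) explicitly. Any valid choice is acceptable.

Fix ε > 0. We want δ > 0 such that 0 < |z − 15| < δ implies |√z − √15| < ε.
Rationalise: √z − √15 = (z − 15)/(√z + √15), so |√z − √15| = |z − 15|/(√z + √15).
Restrict δ ≤ 15 so that |z − 15| < 15 forces z > 0, and then √z + √15 > √15.
Hence |√z − √15| < |z − 15|/√15, which is < ε once |z − 15| < √15·ε.
Take δ = min(15, √15·ε). If 0 < |z − 15| < δ then z > 0 and |√z − √15| < |z − 15|/√15 < ε.

δ = min(15, √15·ε)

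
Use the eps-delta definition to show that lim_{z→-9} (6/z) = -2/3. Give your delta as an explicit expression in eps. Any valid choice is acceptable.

Let eps > 0. We seek delta > 0 such that 0 < |z + 9| < delta implies |6/z + 2/3| < eps.
|6/z + 2/3| = 6·|-9 − z|/(9·|z|) = 6|z + 9|/(9|z|).
Restrict delta ≤ 9/2. Then |z + 9| < 9/2 gives |z| > 9/2, so 9|z| > 81/2.
Then |6/z + 2/3| < 6|z + 9|/(81/2), which is < eps when |z + 9| < (27/4)eps.
Take delta = min(9/2, (27/4)eps). Then 0 < |z + 9| < delta gives both |z + 9| < 9/2 and |z + 9| < (27/4)eps, so |6/z + 2/3| < eps.

delta = min(9/2, (27/4)eps)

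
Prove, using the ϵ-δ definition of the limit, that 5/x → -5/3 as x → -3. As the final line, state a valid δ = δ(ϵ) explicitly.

δ = min(3/2, (9/10)ϵ)

Suppose ϵ > 0. We seek δ > 0 such that 0 < |x + 3| < δ implies |5/x + 5/3| < ϵ.
|5/x + 5/3| = 5·|-3 − x|/(3·|x|) = 5|x + 3|/(3|x|).
Require δ ≤ 3/2 so that |x| > 3 − 3/2 = 3/2, hence 3|x| > 9/2.
Then |5/x + 5/3| < 5|x + 3|/(9/2), which is < ϵ when |x + 3| < (9/10)ϵ.
Take δ = min(3/2, (9/10)ϵ). Then 0 < |x + 3| < δ gives both |x + 3| < 3/2 and |x + 3| < (9/10)ϵ, so |5/x + 5/3| < ϵ.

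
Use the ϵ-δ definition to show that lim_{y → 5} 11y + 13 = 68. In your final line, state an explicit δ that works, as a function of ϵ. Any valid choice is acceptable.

δ = ϵ/11

Let ϵ > 0. We need δ > 0 so that 0 < |y − 5| < δ implies |(11y + 13) − 68| < ϵ.
Since (11y + 13) − 68 = 11(y − 5), we have |(11y + 13) − 68| = 11|y − 5|.
So 11|y − 5| < ϵ exactly when |y − 5| < ϵ/11.
Take δ = ϵ/11. If 0 < |y − 5| < δ then |(11y + 13) − 68| = 11|y − 5| < 11·(ϵ/11) = ϵ.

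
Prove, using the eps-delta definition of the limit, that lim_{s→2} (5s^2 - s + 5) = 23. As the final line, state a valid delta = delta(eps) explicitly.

Fix eps > 0. We want delta > 0 such that 0 < |s − 2| < delta implies |(5s^2 - s + 5) − 23| < eps.
(5s^2 - s + 5) − 23 = 5s^2 - s - 18 = (s − 2)(5s + 9).
So |(5s^2 - s + 5) − 23| = |s − 2|·|5s + 9|.
Assume first that |s − 2| < 1, so |s| < 3. Then |5s + 9| ≤ 5·3 + 9 = 24.
Hence |(5s^2 - s + 5) − 23| ≤ 24|s − 2| < eps provided |s − 2| < eps/24.
Choosing delta = min(1, eps/24) ensures both conditions, hence |(5s^2 - s + 5) − 23| < eps.

delta = min(1, eps/24)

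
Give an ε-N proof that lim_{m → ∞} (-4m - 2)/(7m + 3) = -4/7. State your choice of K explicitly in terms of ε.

Fix ε > 0. For m ≥ 1, |(-4m - 2)/(7m + 3) + 4/7| = |-2|/(7(7m + 3)) = 2/(7(7m + 3)).
Since 7m + 3 ≥ 7m for m ≥ 1, this is ≤ 2/(7·7m) = (2/49)/m.
So |(-4m - 2)/(7m + 3) + 4/7| < ε whenever m > (2/49)/ε.
Take K = (2/49)/ε. If m > K then |(-4m - 2)/(7m + 3) + 4/7| ≤ (2/49)/m < ε.

K = (2/49)/ε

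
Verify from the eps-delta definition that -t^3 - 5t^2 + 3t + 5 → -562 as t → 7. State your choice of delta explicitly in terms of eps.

Fix eps > 0. We want delta > 0 such that 0 < |t − 7| < delta implies |(-t^3 - 5t^2 + 3t + 5) + 562| < eps.
(-t^3 - 5t^2 + 3t + 5) + 562 = -t^3 - 5t^2 + 3t + 567 = (t − 7)(-t^2 - 12t - 81).
So |(-t^3 - 5t^2 + 3t + 5) + 562| = |t − 7|·|-t^2 - 12t - 81|.
Assume first that |t − 7| < 1, so |t| < 8. Then |-t^2 - 12t - 81| ≤ 8^2 + 12·8 + 81 = 241.
Hence |(-t^3 - 5t^2 + 3t + 5) + 562| ≤ 241|t − 7| < eps provided |t − 7| < eps/241.
Choosing delta = min(1, eps/241) ensures both conditions, hence |(-t^3 - 5t^2 + 3t + 5) + 562| < eps.

delta = min(1, eps/241)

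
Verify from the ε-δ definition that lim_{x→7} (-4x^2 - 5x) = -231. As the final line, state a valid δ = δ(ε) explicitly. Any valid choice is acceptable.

δ = min(1, ε/65)

Suppose ε > 0. We want δ > 0 such that 0 < |x − 7| < δ implies |(-4x^2 - 5x) + 231| < ε.
(-4x^2 - 5x) + 231 = -4x^2 - 5x + 231 = (x − 7)(-4x - 33).
So |(-4x^2 - 5x) + 231| = |x − 7|·|-4x - 33|.
Require δ ≤ 1. Then |x − 7| < 1 gives |x| < 8, and by the triangle inequality |-4x - 33| ≤ 4·8 + 33 = 65.
Hence |(-4x^2 - 5x) + 231| ≤ 65|x − 7| < ε provided |x − 7| < ε/65.
Take δ = min(1, ε/65). Then 0 < |x − 7| < δ gives both |x − 7| < 1 and |x − 7| < ε/65, so |(-4x^2 - 5x) + 231| < ε.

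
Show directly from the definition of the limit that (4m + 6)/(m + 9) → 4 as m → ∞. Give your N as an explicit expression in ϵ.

Fix ϵ > 0. For m ≥ 1, |(4m + 6)/(m + 9) − 4| = |-30|/((m + 9)) = 30/((m + 9)).
Since m + 9 ≥ m for m ≥ 1, this is ≤ 30/(m) = 30/m.
So |(4m + 6)/(m + 9) − 4| < ϵ whenever m > 30/ϵ.
Take N = 30/ϵ. If m > N then |(4m + 6)/(m + 9) − 4| ≤ 30/m < ϵ.

N = 30/ϵ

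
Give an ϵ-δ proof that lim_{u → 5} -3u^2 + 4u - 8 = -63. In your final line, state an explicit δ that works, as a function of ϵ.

δ = min(1, ϵ/29)

Fix ϵ > 0. We want δ > 0 such that 0 < |u − 5| < δ implies |(-3u^2 + 4u - 8) + 63| < ϵ.
(-3u^2 + 4u - 8) + 63 = -3u^2 + 4u + 55 = (u − 5)(-3u - 11).
So |(-3u^2 + 4u - 8) + 63| = |u − 5|·|-3u - 11|.
Require δ ≤ 1. Then |u − 5| < 1 gives |u| < 6, and by the triangle inequality |-3u - 11| ≤ 3·6 + 11 = 29.
Hence |(-3u^2 + 4u - 8) + 63| ≤ 29|u − 5| < ϵ provided |u − 5| < ϵ/29.
Take δ = min(1, ϵ/29). Then 0 < |u − 5| < δ gives both |u − 5| < 1 and |u − 5| < ϵ/29, so |(-3u^2 + 4u - 8) + 63| < ϵ.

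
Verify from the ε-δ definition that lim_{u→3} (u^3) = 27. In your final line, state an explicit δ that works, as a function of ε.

Let ε > 0. We seek δ > 0 with 0 < |u − 3| < δ ⇒ |u^3 − 27| < ε.
Factor: u^3 − 27 = (u − 3)(u^2 + 3u + 9), so |u^3 − 27| = |u − 3|·|u^2 + 3u + 9|.
Restrict δ ≤ 1. Then |u − 3| < 1 gives |u| < 4, so by the triangle inequality |u^2 + 3u + 9| ≤ 4^2 + 3·4 + 9 = 37.
Hence |u^3 − 27| ≤ 37|u − 3|, which is < ε once |u − 3| < ε/37.
Take δ = min(1, ε/37). If 0 < |u − 3| < δ then both bounds hold and |u^3 − 27| ≤ 37|u − 3| < 37·(ε/37) = ε.

δ = min(1, ε/37)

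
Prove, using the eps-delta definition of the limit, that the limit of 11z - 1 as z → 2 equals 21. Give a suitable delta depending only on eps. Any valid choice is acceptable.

delta = eps/11

Suppose eps > 0. We need delta > 0 so that 0 < |z − 2| < delta implies |(11z - 1) − 21| < eps.
|(11z - 1) − 21| = |11z - 22| = 11|z − 2|.
So 11|z − 2| < eps exactly when |z − 2| < eps/11.
Take delta = eps/11. If 0 < |z − 2| < delta then |(11z - 1) − 21| = 11|z − 2| < 11·(eps/11) = eps.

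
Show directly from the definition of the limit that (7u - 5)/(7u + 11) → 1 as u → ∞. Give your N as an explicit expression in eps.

Let eps > 0 be given. We seek N > 0 such that u > N implies |(7u - 5)/(7u + 11) − 1| < eps.
(7u - 5)/(7u + 11) − 1 = (7(7u - 5) − 7(7u + 11)) / (7(7u + 11)) = -112/(7(7u + 11)).
For u > 0 we have 7u + 11 > 7u, so |(7u - 5)/(7u + 11) − 1| = 112/(7(7u + 11)) < 112/(7·7u) = (16/7)/u.
Thus |(7u - 5)/(7u + 11) − 1| < eps whenever u > (16/7)/eps.
Take N = (16/7)/eps. If u > N then |(7u - 5)/(7u + 11) − 1| < (16/7)/u < eps.

N = (16/7)/eps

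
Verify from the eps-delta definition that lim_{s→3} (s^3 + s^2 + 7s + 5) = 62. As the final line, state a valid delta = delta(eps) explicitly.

Suppose eps > 0. We want delta > 0 such that 0 < |s − 3| < delta implies |(s^3 + s^2 + 7s + 5) − 62| < eps.
(s^3 + s^2 + 7s + 5) − 62 = s^3 + s^2 + 7s - 57 = (s − 3)(s^2 + 4s + 19).
So |(s^3 + s^2 + 7s + 5) − 62| = |s − 3|·|s^2 + 4s + 19|.
Require delta ≤ 1. Then |s − 3| < 1 gives |s| < 4, and by the triangle inequality |s^2 + 4s + 19| ≤ 4^2 + 4·4 + 19 = 51.
Hence |(s^3 + s^2 + 7s + 5) − 62| ≤ 51|s − 3| < eps provided |s − 3| < eps/51.
Choosing delta = min(1, eps/51) ensures both conditions, hence |(s^3 + s^2 + 7s + 5) − 62| < eps.

delta = min(1, eps/51)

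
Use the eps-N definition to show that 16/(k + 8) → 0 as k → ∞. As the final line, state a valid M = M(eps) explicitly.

Fix eps > 0. For k ≥ 1, |16/(k + 8) − 0| = 16/(k + 8) ≤ 16/k.
We need 16/k < eps, i.e. k > 16/eps.
Take M = 16/eps. If k > M then |16/(k + 8)| ≤ 16/k < eps.

M = 16/eps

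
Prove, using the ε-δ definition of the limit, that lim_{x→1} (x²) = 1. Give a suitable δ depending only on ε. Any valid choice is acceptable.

Suppose ε > 0. We seek δ > 0 with 0 < |x − 1| < δ ⇒ |x² − 1| < ε.
Factor: x² − 1 = (x − 1)(x + 1), so |x² − 1| = |x − 1|·|x + 1|.
Impose δ ≤ 1 so that |x| < 2; then |x + 1| ≤ 3.
Hence |x² − 1| ≤ 3|x − 1|, which is < ε once |x − 1| < ε/3.
Take δ = min(1, ε/3). If 0 < |x − 1| < δ then both bounds hold and |x² − 1| ≤ 3|x − 1| < 3·(ε/3) = ε.

δ = min(1, ε/3)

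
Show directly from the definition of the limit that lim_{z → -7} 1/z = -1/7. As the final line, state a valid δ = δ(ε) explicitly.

Suppose ε > 0. We seek δ > 0 such that 0 < |z + 7| < δ implies |1/z + 1/7| < ε.
|1/z + 1/7| = |-7 − z|/(7·|z|) = |z + 7|/(7|z|).
Require δ ≤ 7/2 so that |z| > 7 − 7/2 = 7/2, hence 7|z| > 49/2.
Then |1/z + 1/7| < |z + 7|/(49/2), which is < ε when |z + 7| < (49/2)ε.
Take δ = min(7/2, (49/2)ε). Then 0 < |z + 7| < δ gives both |z + 7| < 7/2 and |z + 7| < (49/2)ε, so |1/z + 1/7| < ε.

δ = min(7/2, (49/2)ε)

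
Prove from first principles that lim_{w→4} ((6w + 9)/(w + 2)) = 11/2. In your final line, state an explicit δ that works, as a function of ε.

Suppose ε > 0. We want δ > 0 with 0 < |w − 4| < δ ⇒ |(6w + 9)/(w + 2) − (11/2)| < ε.
Combining over a common denominator, (6w + 9)/(w + 2) − (11/2) = [(6w + 9)·6 − 33·(w + 2)] / [6·(w + 2)] = 3(w − 4) / (6(w + 2)).
So |(6w + 9)/(w + 2) − (11/2)| = 3|w − 4| / (6·|w + 2|).
Require δ ≤ 3, so |w + 2| ≥ |6| − |w − 4| > 6 − 3 = 3.
Hence |(6w + 9)/(w + 2) − (11/2)| < 3|w − 4|/(6·3) = (1/6)|w − 4|, which is < ε once |w − 4| < 6ε.
Take δ = min(3, 6ε). Then 0 < |w − 4| < δ forces both bounds, so |(6w + 9)/(w + 2) − (11/2)| < ε.

δ = min(3, 6ε)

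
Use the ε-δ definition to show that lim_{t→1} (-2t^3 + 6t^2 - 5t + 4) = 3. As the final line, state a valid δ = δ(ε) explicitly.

Let ε > 0 be given. We want δ > 0 such that 0 < |t − 1| < δ implies |(-2t^3 + 6t^2 - 5t + 4) − 3| < ε.
(-2t^3 + 6t^2 - 5t + 4) − 3 = -2t^3 + 6t^2 - 5t + 1 = (t − 1)(-2t^2 + 4t - 1).
So |(-2t^3 + 6t^2 - 5t + 4) − 3| = |t − 1|·|-2t^2 + 4t - 1|.
Require δ ≤ 2. Then |t − 1| < 2 gives |t| < 3, and by the triangle inequality |-2t^2 + 4t - 1| ≤ 2·3^2 + 4·3 + 1 = 31.
Hence |(-2t^3 + 6t^2 - 5t + 4) − 3| ≤ 31|t − 1| < ε provided |t − 1| < ε/31.
Choosing δ = min(2, ε/31) ensures both conditions, hence |(-2t^3 + 6t^2 - 5t + 4) − 3| < ε.

δ = min(2, ε/31)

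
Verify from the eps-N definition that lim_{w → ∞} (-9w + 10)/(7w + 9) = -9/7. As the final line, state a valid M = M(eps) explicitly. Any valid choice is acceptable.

Fix eps > 0. We seek M > 0 such that w > M implies |(-9w + 10)/(7w + 9) + 9/7| < eps.
(-9w + 10)/(7w + 9) + 9/7 = (7(-9w + 10) − (-9)(7w + 9)) / (7(7w + 9)) = 151/(7(7w + 9)).
For w > 0 we have 7w + 9 > 7w, so |(-9w + 10)/(7w + 9) + 9/7| = 151/(7(7w + 9)) < 151/(7·7w) = (151/49)/w.
Thus |(-9w + 10)/(7w + 9) + 9/7| < eps whenever w > (151/49)/eps.
Take M = (151/49)/eps. If w > M then |(-9w + 10)/(7w + 9) + 9/7| < (151/49)/w < eps.

M = (151/49)/eps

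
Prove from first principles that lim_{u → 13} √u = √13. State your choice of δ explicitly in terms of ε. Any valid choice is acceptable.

Fix ε > 0. We want δ > 0 such that 0 < |u − 13| < δ implies |√u − √13| < ε.
Rationalise: √u − √13 = (u − 13)/(√u + √13), so |√u − √13| = |u − 13|/(√u + √13).
Restrict δ ≤ 13 so that |u − 13| < 13 forces u > 0, and then √u + √13 > √13.
Hence |√u − √13| < |u − 13|/√13, which is < ε once |u − 13| < √13·ε.
Take δ = min(13, √13·ε). If 0 < |u − 13| < δ then u > 0 and |√u − √13| < |u − 13|/√13 < ε.

δ = min(13, √13·ε)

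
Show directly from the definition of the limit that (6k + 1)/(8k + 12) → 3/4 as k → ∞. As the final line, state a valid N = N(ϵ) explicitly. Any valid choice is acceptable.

Let ϵ > 0. For k ≥ 1, |(6k + 1)/(8k + 12) − (3/4)| = |-64|/(8(8k + 12)) = 64/(8(8k + 12)).
Since 8k + 12 ≥ 8k for k ≥ 1, this is ≤ 64/(8·8k) = 1/k.
So |(6k + 1)/(8k + 12) − (3/4)| < ϵ whenever k > 1/ϵ.
Take N = 1/ϵ. If k > N then |(6k + 1)/(8k + 12) − (3/4)| ≤ 1/k < ϵ.

N = 1/ϵ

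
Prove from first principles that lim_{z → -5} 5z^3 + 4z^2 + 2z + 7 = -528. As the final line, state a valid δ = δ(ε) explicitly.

Let ε > 0 be given. We want δ > 0 such that 0 < |z + 5| < δ implies |(5z^3 + 4z^2 + 2z + 7) + 528| < ε.
(5z^3 + 4z^2 + 2z + 7) + 528 = 5z^3 + 4z^2 + 2z + 535 = (z + 5)(5z^2 - 21z + 107).
So |(5z^3 + 4z^2 + 2z + 7) + 528| = |z + 5|·|5z^2 - 21z + 107|.
Assume first that |z + 5| < 2, so |z| < 7. Then |5z^2 - 21z + 107| ≤ 5·7^2 + 21·7 + 107 = 499.
Hence |(5z^3 + 4z^2 + 2z + 7) + 528| ≤ 499|z + 5| < ε provided |z + 5| < ε/499.
Take δ = min(2, ε/499). Then 0 < |z + 5| < δ gives both |z + 5| < 2 and |z + 5| < ε/499, so |(5z^3 + 4z^2 + 2z + 7) + 528| < ε.

δ = min(2, ε/499)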